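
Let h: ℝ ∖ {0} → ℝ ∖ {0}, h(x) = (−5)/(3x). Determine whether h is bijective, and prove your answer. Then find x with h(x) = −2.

Suppose h(x_1) = h(x_2). Cross-multiplying: (−5)(3x_2) = (−5)(3x_1).
Expanding both sides and cancelling the symmetric terms leaves 15·(x_1 − x_2) = 0. Since 15 ≠ 0, x_1 = x_2. Hence h is injective.
For any y ≠ 0, solving y(3x) = −5 for x gives a well-defined x ≠ 0. So h is surjective.
Hence h is bijective.
Solving h(x) = −2: cross-multiplying gives −5 = −2(3x), which rearranges to 6x = 5, so x = 5/6.

5/6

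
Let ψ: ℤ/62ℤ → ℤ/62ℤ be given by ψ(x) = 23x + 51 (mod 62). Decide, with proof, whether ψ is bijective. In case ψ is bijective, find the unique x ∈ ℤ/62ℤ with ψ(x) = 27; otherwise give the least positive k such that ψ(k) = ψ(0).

34

Suppose ψ(a) = ψ(b) in ℤ/62ℤ. Then 23a + 51 ≡ 23b + 51 (mod 62), thus 23(a − b) ≡ 0 (mod 62).
Since gcd(23, 62) = 1, 23 is invertible modulo 62, thus a − b ≡ 0 (mod 62), i.e. a = b.
We now compute 23⁻¹ mod 62 explicitly. Euclid's algorithm: 62 = 2·23 + 16, 23 = 1·16 + 7, 16 = 2·7 + 2, 7 = 3·2 + 1; back-substituting gives 1 = 27·23 − 10·62, so 23⁻¹ ≡ 27 (mod 62).
For any y ∈ ℤ/62ℤ, x = 27(y − 51) mod 62 satisfies ψ(x) = 23·27(y − 51) + 51 ≡ y (since 23·27 ≡ 1 mod 62). So every y has a preimage.
Thus ψ is bijective.
Since ψ is bijective, we compute ψ⁻¹(27): solve 23x + 51 ≡ 27 (mod 62), i.e. 23x ≡ 38 (mod 62).
Multiplying by 23⁻¹ = 27 gives x ≡ 27·38 = 1026 = 16·62 + 34 ≡ 34 (mod 62).
Check: ψ(34) = 23·34 + 51 = 833 = 13·62 + 27 ≡ 27 (mod 62).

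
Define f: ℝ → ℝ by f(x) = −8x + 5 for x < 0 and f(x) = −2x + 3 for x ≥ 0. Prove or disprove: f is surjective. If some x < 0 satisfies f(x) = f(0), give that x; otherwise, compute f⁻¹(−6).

9/2

Both pieces are strictly decreasing (slopes −8 and −2), so each is injective on its own interval.
The left piece maps (−∞, 0) onto (5, ∞); the right piece maps [0, ∞) onto (−∞, 3].
The union (5, ∞) ∪ (−∞, 3] omits the interval between 5 and 3; in particular 5 has no preimage. So f is not surjective.
Because the two images are disjoint, no x < 0 has f(x) = f(0), so we compute f⁻¹(−6): −6 lies in (−∞, 3], so solve −2x + 3 = −6: x = (−6 − 3)/(−2) = 9/2.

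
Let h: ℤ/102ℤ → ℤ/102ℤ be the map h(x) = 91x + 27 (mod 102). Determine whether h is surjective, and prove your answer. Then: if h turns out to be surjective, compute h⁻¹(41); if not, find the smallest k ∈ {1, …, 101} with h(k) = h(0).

Since gcd(91, 102) = 1, 91 is invertible modulo 102. Euclid's algorithm: 102 = 1·91 + 11, 91 = 8·11 + 3, 11 = 3·3 + 2, 3 = 1·2 + 1; back-substituting gives 1 = 37·91 − 33·102, so 91⁻¹ ≡ 37 (mod 102).
For any y ∈ ℤ/102ℤ, x = 37(y − 27) mod 102 satisfies h(x) = 91·37(y − 27) + 27 ≡ y (since 91·37 ≡ 1 mod 102). So every y has a preimage.
Therefore h is surjective.
Since h is surjective, we find h⁻¹(41): we need 91x ≡ 41 − 27 ≡ 14 (mod 102). Using 91⁻¹ = 37: x ≡ 37·14 = 518 = 5·102 + 8, so x = 8.
Check: h(8) = 91·8 + 27 = 755 = 7·102 + 41 ≡ 41 (mod 102).

8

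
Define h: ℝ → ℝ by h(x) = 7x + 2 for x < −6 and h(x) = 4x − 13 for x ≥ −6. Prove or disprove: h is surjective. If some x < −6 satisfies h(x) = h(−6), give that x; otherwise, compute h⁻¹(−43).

Both pieces are strictly increasing (slopes 7 and 4), so each is injective on its own interval.
The left piece maps (−∞, −6) onto (−∞, −40); the right piece maps [−6, ∞) onto [−37, ∞).
The union (−∞, −40) ∪ [−37, ∞) omits the interval between −40 and −37; in particular −40 has no preimage. So h is not surjective.
Because the two images are disjoint, no x < −6 has h(x) = h(−6), so we compute h⁻¹(−43): −43 lies in (−∞, −40), so solve 7x + 2 = −43: x = (−43 − 2)/7 = −45/7.

-45/7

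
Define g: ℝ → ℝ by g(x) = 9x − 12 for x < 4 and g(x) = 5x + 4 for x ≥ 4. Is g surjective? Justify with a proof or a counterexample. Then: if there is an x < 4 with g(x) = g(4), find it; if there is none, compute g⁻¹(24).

Both pieces are strictly increasing (slopes 9 and 5), so each is injective on its own interval.
The left piece maps (−∞, 4) onto (−∞, 24); the right piece maps [4, ∞) onto [24, ∞).
These images together cover ℝ, so g is surjective.
Because the two images are disjoint, no x < 4 has g(x) = g(4), so we compute g⁻¹(24): 24 lies in [24, ∞), so solve 5x + 4 = 24: x = (24 − 4)/5 = 4.

4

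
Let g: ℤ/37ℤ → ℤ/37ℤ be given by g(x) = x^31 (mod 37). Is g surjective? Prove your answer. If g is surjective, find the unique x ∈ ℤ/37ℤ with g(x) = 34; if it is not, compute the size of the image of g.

Since 37 is prime, the nonzero elements of ℤ/37ℤ form a cyclic group of order 36.
As gcd(31, 36) = 1, raising to the 31st power is a bijection on this group: if s^31 ≡ t^31 then (st^{−1})^31 = 1, and the only element of order dividing gcd(31, 36) = 1 is 1, so s = t.
With g(0) = 0 this makes g injective on all of ℤ/37ℤ, hence bijective (finite equal-size domain and codomain). In particular g is surjective.
Since g is surjective, we find the preimage of 34. The inverse of x ↦ x^31 on (ℤ/37ℤ)^× is x ↦ x^7, because 31·7 = 217 = 6·36 + 1 ≡ 1 (mod 36) and x^{36} = 1 for x ≠ 0 (Fermat). So g⁻¹(34) = 34^7 mod 37.
Repeated squaring mod 37: 34^1 ≡ 34, 34^2 ≡ 34² = 1156 ≡ 9, 34^4 ≡ 9² = 81 ≡ 7. Since 7 = 4 + 2 + 1, 34^7 ≡ 7·9·34: 7·9 = 63 ≡ 26, then 26·34 = 884 ≡ 33. So 34^7 ≡ 33 (mod 37).
Hence g⁻¹(34) = 33.

33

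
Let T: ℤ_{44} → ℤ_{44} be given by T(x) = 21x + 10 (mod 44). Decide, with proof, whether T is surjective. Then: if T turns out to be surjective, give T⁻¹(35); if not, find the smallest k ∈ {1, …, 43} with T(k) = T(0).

41

Since gcd(21, 44) = 1, 21 is invertible modulo 44. Euclid's algorithm: 44 = 2·21 + 2, 21 = 10·2 + 1; back-substituting gives 1 = 21·21 − 10·44, so 21⁻¹ ≡ 21 (mod 44).
For any y ∈ ℤ_{44}, x = 21(y − 10) mod 44 satisfies T(x) = 21·21(y − 10) + 10 ≡ y (since 21·21 ≡ 1 mod 44). So every y has a preimage.
Thus T is surjective.
Since T is surjective, we compute T⁻¹(35): solve 21x + 10 ≡ 35 (mod 44), i.e. 21x ≡ 25 (mod 44).
Multiplying by 21⁻¹ = 21 gives x ≡ 21·25 = 525 = 11·44 + 41 ≡ 41 (mod 44).
Check: T(41) = 21·41 + 10 = 871 = 19·44 + 35 ≡ 35 (mod 44).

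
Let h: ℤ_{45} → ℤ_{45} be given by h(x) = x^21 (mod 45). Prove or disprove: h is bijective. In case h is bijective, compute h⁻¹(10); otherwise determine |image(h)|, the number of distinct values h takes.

h(0) = 0^21 = 0.
h(15): Repeated squaring mod 45: 15^1 ≡ 15, 15^2 ≡ 15² = 225 ≡ 0, 15^4 ≡ 0² = 0, 15^8 ≡ 0² = 0, 15^16 ≡ 0² = 0. Since 21 = 16 + 4 + 1, 15^21 ≡ 0·0·15: 0·0 = 0, then 0·15 = 0. So 15^21 ≡ 0 (mod 45).
So h(0) = h(15) = 0 while 0 ≠ 15, thus h is not injective, hence not bijective.
Since h is not bijective, we determine |image(h)|. Computing x^21 mod 45 for each x (by repeated squaring, reducing mod 45 at every step), the values h(0), h(1), …, h(44) are: 0, 1, 17, 18, 19, 35, 36, 37, 8, 9, 10, 26, 27, 28, 44, 0, 1, 17, 18, 19, 35, 36, 37, 8, 9, 10, 26, 27, 28, 44, 0, 1, 17, 18, 19, 35, 36, 37, 8, 9, 10, 26, 27, 28, 44.
The distinct values are {0, 1, 8, 9, 10, 17, 18, 19, 26, 27, 28, 35, 36, 37, 44}; there are 15 of them.

15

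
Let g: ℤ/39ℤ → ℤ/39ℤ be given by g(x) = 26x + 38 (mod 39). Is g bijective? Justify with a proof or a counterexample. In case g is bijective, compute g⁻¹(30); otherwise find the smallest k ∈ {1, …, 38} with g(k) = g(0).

Recall: injectivity means: for all a, b in the domain, g(a) = g(b) implies a = b.
We have gcd(26, 39) = 13 > 1. Taking a = 0 and b = 3: g(0) = 38 and g(3) = 26·3 + 38 = 116 ≡ 38 (mod 39).
So g(0) = g(3) while 0 ≠ 3, thus g is not injective, hence not bijective.
Since g is not bijective, we find the least positive k with g(k) = g(0): this means 26k ≡ 0 (mod 39), i.e. 39 ∣ 26k. Since gcd(26, 39) = 13, dividing through by 13 this holds exactly when 3 ∣ 2k, and as gcd(2, 3) = 1, exactly when 3 ∣ k.
The smallest positive such k is 3.

3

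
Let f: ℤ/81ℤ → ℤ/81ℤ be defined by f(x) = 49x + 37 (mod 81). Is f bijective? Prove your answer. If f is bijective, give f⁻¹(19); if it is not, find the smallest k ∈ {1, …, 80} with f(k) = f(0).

36

By definition, f is injective if f(u) = f(v) implies u = v.
If f(u) = f(v), then 49u ≡ 49v (mod 81). Because gcd(49, 81) = 1, we may cancel 49 to get u ≡ v (mod 81).
We now compute 49⁻¹ mod 81 explicitly. Euclid's algorithm: 81 = 1·49 + 32, 49 = 1·32 + 17, 32 = 1·17 + 15, 17 = 1·15 + 2, 15 = 7·2 + 1; back-substituting gives 1 = 43·49 − 26·81, so 49⁻¹ ≡ 43 (mod 81).
For any y ∈ ℤ/81ℤ, x = 43(y − 37) mod 81 satisfies f(x) = 49·43(y − 37) + 37 ≡ y (since 49·43 ≡ 1 mod 81). So every y has a preimage.
Therefore f is bijective.
Since f is bijective, we find f⁻¹(19): we need 49x ≡ 19 − 37 ≡ 63 (mod 81). Using 49⁻¹ = 43: x ≡ 43·63 = 2709 = 33·81 + 36, so x = 36.
Check: f(36) = 49·36 + 37 = 1801 = 22·81 + 19 ≡ 19 (mod 81).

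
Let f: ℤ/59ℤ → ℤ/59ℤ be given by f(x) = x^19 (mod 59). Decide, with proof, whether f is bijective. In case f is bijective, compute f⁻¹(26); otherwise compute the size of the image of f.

Since 59 is prime, the nonzero elements of ℤ/59ℤ form a cyclic group of order 58.
As gcd(19, 58) = 1, raising to the 19th power is a bijection on this group: if u^19 ≡ v^19 then (uv^{−1})^19 = 1, and the only element of order dividing gcd(19, 58) = 1 is 1, so u = v.
With f(0) = 0 this makes f injective on all of ℤ/59ℤ, hence bijective (finite equal-size domain and codomain). In particular f is bijective.
Since f is bijective, we find the preimage of 26. The inverse of x ↦ x^19 on (ℤ/59ℤ)^× is x ↦ x^55, because 19·55 = 1045 = 18·58 + 1 ≡ 1 (mod 58) and x^{58} = 1 for x ≠ 0 (Fermat). So f⁻¹(26) = 26^55 mod 59.
Repeated squaring mod 59: 26^1 ≡ 26, 26^2 ≡ 26² = 676 ≡ 27, 26^4 ≡ 27² = 729 ≡ 21, 26^8 ≡ 21² = 441 ≡ 28, 26^16 ≡ 28² = 784 ≡ 17, 26^32 ≡ 17² = 289 ≡ 53. Since 55 = 32 + 16 + 4 + 2 + 1, 26^55 ≡ 53·17·21·27·26: 53·17 = 901 ≡ 16, then 16·21 = 336 ≡ 41, then 41·27 = 1107 ≡ 45, then 45·26 = 1170 ≡ 49. So 26^55 ≡ 49 (mod 59).
Hence f⁻¹(26) = 49.

49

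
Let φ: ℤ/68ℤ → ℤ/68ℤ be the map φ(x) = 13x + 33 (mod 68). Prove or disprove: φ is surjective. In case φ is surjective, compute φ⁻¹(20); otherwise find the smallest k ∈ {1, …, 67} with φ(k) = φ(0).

Recall: surjectivity means every element of the codomain has a preimage under φ.
Since gcd(13, 68) = 1, 13 is invertible modulo 68. Euclid's algorithm: 68 = 5·13 + 3, 13 = 4·3 + 1; back-substituting gives 1 = 21·13 − 4·68, so 13⁻¹ ≡ 21 (mod 68).
For any y ∈ ℤ/68ℤ, x = 21(y − 33) mod 68 satisfies φ(x) = 13·21(y − 33) + 33 ≡ y (since 13·21 ≡ 1 mod 68). So every y has a preimage.
Hence φ is surjective.
Since φ is surjective, we compute φ⁻¹(20): solve 13x + 33 ≡ 20 (mod 68), i.e. 13x ≡ 55 (mod 68).
Multiplying by 13⁻¹ = 21 gives x ≡ 21·55 = 1155 = 16·68 + 67 ≡ 67 (mod 68).
Check: φ(67) = 13·67 + 33 = 904 = 13·68 + 20 ≡ 20 (mod 68).

67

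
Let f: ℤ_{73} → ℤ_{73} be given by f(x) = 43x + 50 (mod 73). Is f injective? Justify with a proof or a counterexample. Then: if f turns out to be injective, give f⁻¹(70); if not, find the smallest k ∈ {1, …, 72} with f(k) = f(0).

If f(u) = f(v), then 43u ≡ 43v (mod 73). Because gcd(43, 73) = 1, we may cancel 43 to get u ≡ v (mod 73).
So f is injective.
We now compute 43⁻¹ mod 73 explicitly. Euclid's algorithm: 73 = 1·43 + 30, 43 = 1·30 + 13, 30 = 2·13 + 4, 13 = 3·4 + 1; back-substituting gives 1 = 17·43 − 10·73, so 43⁻¹ ≡ 17 (mod 73).
Since f is injective, we compute f⁻¹(70): solve 43x + 50 ≡ 70 (mod 73), i.e. 43x ≡ 20 (mod 73).
Multiplying by 43⁻¹ = 17 gives x ≡ 17·20 = 340 = 4·73 + 48 ≡ 48 (mod 73).
Check: f(48) = 43·48 + 50 = 2114 = 28·73 + 70 ≡ 70 (mod 73).

48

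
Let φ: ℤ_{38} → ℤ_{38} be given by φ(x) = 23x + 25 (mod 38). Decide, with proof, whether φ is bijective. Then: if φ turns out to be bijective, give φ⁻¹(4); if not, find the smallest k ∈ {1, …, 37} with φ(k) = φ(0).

By definition, φ is injective if φ(a) = φ(b) implies a = b.
If φ(a) = φ(b), then 23a ≡ 23b (mod 38). Because gcd(23, 38) = 1, we may cancel 23 to get a ≡ b (mod 38).
We now compute 23⁻¹ mod 38 explicitly. Euclid's algorithm: 38 = 1·23 + 15, 23 = 1·15 + 8, 15 = 1·8 + 7, 8 = 1·7 + 1; back-substituting gives 1 = 5·23 − 3·38, so 23⁻¹ ≡ 5 (mod 38).
For any y ∈ ℤ_{38}, x = 5(y − 25) mod 38 satisfies φ(x) = 23·5(y − 25) + 25 ≡ y (since 23·5 ≡ 1 mod 38). So every y has a preimage.
Therefore φ is bijective.
Since φ is bijective, we find φ⁻¹(4): we need 23x ≡ 4 − 25 ≡ 17 (mod 38). Using 23⁻¹ = 5: x ≡ 5·17 = 85 = 2·38 + 9, so x = 9.
Check: φ(9) = 23·9 + 25 = 232 = 6·38 + 4 ≡ 4 (mod 38).

9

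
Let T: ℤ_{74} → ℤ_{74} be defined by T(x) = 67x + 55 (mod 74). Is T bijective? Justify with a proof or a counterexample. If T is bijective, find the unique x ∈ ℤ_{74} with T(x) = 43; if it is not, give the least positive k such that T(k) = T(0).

If T(s) = T(t), then 67s ≡ 67t (mod 74). Because gcd(67, 74) = 1, we may cancel 67 to get s ≡ t (mod 74).
We now compute 67⁻¹ mod 74 explicitly. Euclid's algorithm: 74 = 1·67 + 7, 67 = 9·7 + 4, 7 = 1·4 + 3, 4 = 1·3 + 1; back-substituting gives 1 = 21·67 − 19·74, so 67⁻¹ ≡ 21 (mod 74).
Then y ↦ 21(y − 55) is a two-sided inverse to T, so every y ∈ ℤ_{74} has a preimage.
So T is bijective.
Since T is bijective, we compute T⁻¹(43): solve 67x + 55 ≡ 43 (mod 74), i.e. 67x ≡ 62 (mod 74).
Multiplying by 67⁻¹ = 21 gives x ≡ 21·62 = 1302 = 17·74 + 44 ≡ 44 (mod 74).
Check: T(44) = 67·44 + 55 = 3003 = 40·74 + 43 ≡ 43 (mod 74).

44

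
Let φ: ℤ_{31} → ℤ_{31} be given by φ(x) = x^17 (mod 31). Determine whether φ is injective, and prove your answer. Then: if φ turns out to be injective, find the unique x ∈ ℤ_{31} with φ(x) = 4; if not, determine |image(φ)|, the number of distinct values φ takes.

Since 31 is prime, the nonzero elements of ℤ_{31} form a cyclic group of order 30.
As gcd(17, 30) = 1, raising to the 17th power is a bijection on this group: if x_1^17 ≡ x_2^17 then (x_1x_2^{−1})^17 = 1, and the only element of order dividing gcd(17, 30) = 1 is 1, so x_1 = x_2.
With φ(0) = 0 this makes φ injective on all of ℤ_{31}, hence bijective (finite equal-size domain and codomain). In particular φ is injective.
Since φ is injective, we find the preimage of 4. The inverse of x ↦ x^17 on (ℤ_{31})^× is x ↦ x^23, because 17·23 = 391 = 13·30 + 1 ≡ 1 (mod 30) and x^{30} = 1 for x ≠ 0 (Fermat). So φ⁻¹(4) = 4^23 mod 31.
Repeated squaring mod 31: 4^1 ≡ 4, 4^2 ≡ 4² = 16, 4^4 ≡ 16² = 256 ≡ 8, 4^8 ≡ 8² = 64 ≡ 2, 4^16 ≡ 2² = 4. Since 23 = 16 + 4 + 2 + 1, 4^23 ≡ 4·8·16·4: 4·8 = 32 ≡ 1, then 1·16 = 16, then 16·4 = 64 ≡ 2. So 4^23 ≡ 2 (mod 31).
Hence φ⁻¹(4) = 2.

2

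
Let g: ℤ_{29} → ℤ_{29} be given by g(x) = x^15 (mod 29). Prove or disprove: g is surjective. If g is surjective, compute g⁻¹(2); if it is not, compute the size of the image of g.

27

Since 29 is prime, the nonzero elements of ℤ_{29} form a cyclic group of order 28.
As gcd(15, 28) = 1, raising to the 15th power is a bijection on this group: if s^15 ≡ t^15 then (st^{−1})^15 = 1, and the only element of order dividing gcd(15, 28) = 1 is 1, so s = t.
With g(0) = 0 this makes g injective on all of ℤ_{29}, hence bijective (finite equal-size domain and codomain). In particular g is surjective.
Since g is surjective, we find the preimage of 2. The inverse of x ↦ x^15 on (ℤ_{29})^× is x ↦ x^15, because 15·15 = 225 = 8·28 + 1 ≡ 1 (mod 28) and x^{28} = 1 for x ≠ 0 (Fermat). So g⁻¹(2) = 2^15 mod 29.
Repeated squaring mod 29: 2^1 ≡ 2, 2^2 ≡ 2² = 4, 2^4 ≡ 4² = 16, 2^8 ≡ 16² = 256 ≡ 24. Since 15 = 8 + 4 + 2 + 1, 2^15 ≡ 24·16·4·2: 24·16 = 384 ≡ 7, then 7·4 = 28, then 28·2 = 56 ≡ 27. So 2^15 ≡ 27 (mod 29).
Hence g⁻¹(2) = 27.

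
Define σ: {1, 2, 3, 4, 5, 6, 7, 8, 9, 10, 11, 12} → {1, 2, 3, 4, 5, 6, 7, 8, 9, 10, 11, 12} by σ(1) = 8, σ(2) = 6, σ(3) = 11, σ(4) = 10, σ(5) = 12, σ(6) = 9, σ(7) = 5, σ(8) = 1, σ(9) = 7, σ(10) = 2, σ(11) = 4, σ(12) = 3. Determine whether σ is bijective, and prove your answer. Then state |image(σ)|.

The values 8, 6, 11, 10, 12, 9, 5, 1, 7, 2, 4, 3 are a permutation of {1, 2, 3, 4, 5, 6, 7, 8, 9, 10, 11, 12}: each element appears exactly once.
So σ is injective and surjective, hence bijective.
The image of σ is {1, 2, 3, 4, 5, 6, 7, 8, 9, 10, 11, 12}, which has 12 elements.

12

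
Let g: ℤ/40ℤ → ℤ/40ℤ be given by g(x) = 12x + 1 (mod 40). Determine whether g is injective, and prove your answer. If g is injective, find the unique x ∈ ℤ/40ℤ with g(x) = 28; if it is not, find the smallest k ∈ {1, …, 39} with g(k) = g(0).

We have gcd(12, 40) = 4 > 1. Taking s = 0 and t = 10: g(0) = 1 and g(10) = 12·10 + 1 = 121 ≡ 1 (mod 40).
So g(0) = g(10) while 0 ≠ 10, so g is not injective.
Since g is not injective, we find the least positive k with g(k) = g(0): this means 12k ≡ 0 (mod 40), i.e. 40 ∣ 12k. Since gcd(12, 40) = 4, dividing through by 4 this holds exactly when 10 ∣ 3k, and as gcd(3, 10) = 1, exactly when 10 ∣ k.
The smallest positive such k is 10.

10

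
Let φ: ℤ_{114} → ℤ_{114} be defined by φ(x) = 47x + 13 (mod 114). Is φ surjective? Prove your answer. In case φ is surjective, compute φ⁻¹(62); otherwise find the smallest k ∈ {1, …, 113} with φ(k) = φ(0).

35

Recall: φ is surjective if every y in the codomain equals φ(x) for some x in the domain.
Since gcd(47, 114) = 1, 47 is invertible modulo 114. Euclid's algorithm: 114 = 2·47 + 20, 47 = 2·20 + 7, 20 = 2·7 + 6, 7 = 1·6 + 1; back-substituting gives 1 = 17·47 − 7·114, so 47⁻¹ ≡ 17 (mod 114).
For any y ∈ ℤ_{114}, x = 17(y − 13) mod 114 satisfies φ(x) = 47·17(y − 13) + 13 ≡ y (since 47·17 ≡ 1 mod 114). So every y has a preimage.
Hence φ is surjective.
Since φ is surjective, we find φ⁻¹(62): we need 47x ≡ 62 − 13 ≡ 49 (mod 114). Using 47⁻¹ = 17: x ≡ 17·49 = 833 = 7·114 + 35, so x = 35.
Check: φ(35) = 47·35 + 13 = 1658 = 14·114 + 62 ≡ 62 (mod 114).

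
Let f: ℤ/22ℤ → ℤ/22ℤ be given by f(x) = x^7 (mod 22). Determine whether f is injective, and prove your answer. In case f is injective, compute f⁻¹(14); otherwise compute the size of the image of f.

16

Computing x^7 mod 22 for each x (by repeated squaring, reducing mod 22 at every step), the values f(0), f(1), …, f(21) are: 0, 1, 18, 9, 16, 3, 8, 17, 2, 15, 10, 11, 12, 7, 20, 5, 14, 19, 6, 13, 4, 21.
Every element of ℤ/22ℤ appears exactly once in this list, so f is a bijection, and in particular injective.
Since f is injective, we read off the preimage of 14 from the same table: f(16) = 14, so f⁻¹(14) = 16.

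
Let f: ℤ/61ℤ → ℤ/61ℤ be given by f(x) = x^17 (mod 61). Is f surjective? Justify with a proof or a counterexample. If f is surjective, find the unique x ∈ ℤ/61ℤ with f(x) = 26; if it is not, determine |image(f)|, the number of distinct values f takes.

Since 61 is prime, the nonzero elements of ℤ/61ℤ form a cyclic group of order 60.
As gcd(17, 60) = 1, raising to the 17th power is a bijection on this group: if x_1^17 ≡ x_2^17 then (x_1x_2^{−1})^17 = 1, and the only element of order dividing gcd(17, 60) = 1 is 1, so x_1 = x_2.
With f(0) = 0 this makes f injective on all of ℤ/61ℤ, hence bijective (finite equal-size domain and codomain). In particular f is surjective.
Since f is surjective, we find the preimage of 26. The inverse of x ↦ x^17 on (ℤ/61ℤ)^× is x ↦ x^53, because 17·53 = 901 = 15·60 + 1 ≡ 1 (mod 60) and x^{60} = 1 for x ≠ 0 (Fermat). So f⁻¹(26) = 26^53 mod 61.
Repeated squaring mod 61: 26^1 ≡ 26, 26^2 ≡ 26² = 676 ≡ 5, 26^4 ≡ 5² = 25, 26^8 ≡ 25² = 625 ≡ 15, 26^16 ≡ 15² = 225 ≡ 42, 26^32 ≡ 42² = 1764 ≡ 56. Since 53 = 32 + 16 + 4 + 1, 26^53 ≡ 56·42·25·26: 56·42 = 2352 ≡ 34, then 34·25 = 850 ≡ 57, then 57·26 = 1482 ≡ 18. So 26^53 ≡ 18 (mod 61).
Hence f⁻¹(26) = 18.

18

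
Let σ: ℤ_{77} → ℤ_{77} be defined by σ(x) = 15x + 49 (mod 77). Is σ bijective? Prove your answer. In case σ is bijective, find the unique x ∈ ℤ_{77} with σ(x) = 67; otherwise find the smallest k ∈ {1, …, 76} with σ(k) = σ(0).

32

If σ(u) = σ(v), then 15u ≡ 15v (mod 77). Because gcd(15, 77) = 1, we may cancel 15 to get u ≡ v (mod 77).
We now compute 15⁻¹ mod 77 explicitly. Euclid's algorithm: 77 = 5·15 + 2, 15 = 7·2 + 1; back-substituting gives 1 = 36·15 − 7·77, so 15⁻¹ ≡ 36 (mod 77).
For any y ∈ ℤ_{77}, x = 36(y − 49) mod 77 satisfies σ(x) = 15·36(y − 49) + 49 ≡ y (since 15·36 ≡ 1 mod 77). So every y has a preimage.
Therefore σ is bijective.
Since σ is bijective, we compute σ⁻¹(67): solve 15x + 49 ≡ 67 (mod 77), i.e. 15x ≡ 18 (mod 77).
Multiplying by 15⁻¹ = 36 gives x ≡ 36·18 = 648 = 8·77 + 32 ≡ 32 (mod 77).
Check: σ(32) = 15·32 + 49 = 529 = 6·77 + 67 ≡ 67 (mod 77).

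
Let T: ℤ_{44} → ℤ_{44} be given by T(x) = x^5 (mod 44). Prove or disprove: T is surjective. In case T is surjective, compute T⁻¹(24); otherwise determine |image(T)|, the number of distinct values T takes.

9

T(1) = 1^5 = 1.
T(5): Repeated squaring mod 44: 5^1 ≡ 5, 5^2 ≡ 5² = 25, 5^4 ≡ 25² = 625 ≡ 9. Since 5 = 4 + 1, 5^5 ≡ 9·5: 9·5 = 45 ≡ 1. So 5^5 ≡ 1 (mod 44).
So T(1) = T(5) = 1 while 1 ≠ 5, hence T is not injective.
A non-injective map from the 44-element set ℤ_{44} to itself takes at most 43 distinct values, so it cannot be surjective. Thus T is not surjective.
Since T is not surjective, we determine |image(T)|. Computing x^5 mod 44 for each x (by repeated squaring, reducing mod 44 at every step), the values T(0), T(1), …, T(43) are: 0, 1, 32, 23, 12, 1, 32, 43, 32, 1, 32, 11, 12, 21, 12, 23, 12, 21, 32, 43, 12, 21, 0, 23, 32, 1, 12, 23, 32, 21, 32, 23, 32, 33, 12, 43, 12, 1, 12, 43, 32, 21, 12, 43.
The distinct values are {0, 1, 11, 12, 21, 23, 32, 33, 43}; there are 9 of them.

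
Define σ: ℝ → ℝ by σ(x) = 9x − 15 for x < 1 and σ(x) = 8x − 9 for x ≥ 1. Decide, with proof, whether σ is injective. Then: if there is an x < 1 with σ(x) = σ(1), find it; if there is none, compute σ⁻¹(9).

9/4

Both pieces are strictly increasing (slopes 9 and 8), so each is injective on its own interval.
The left piece maps (−∞, 1) onto (−∞, −6); the right piece maps [1, ∞) onto [−1, ∞).
These images are disjoint, so no value is attained by both pieces. So σ is injective.
Because the two images are disjoint, no x < 1 has σ(x) = σ(1), so we compute σ⁻¹(9): 9 lies in [−1, ∞), so solve 8x − 9 = 9: x = (9 + 9)/8 = 9/4.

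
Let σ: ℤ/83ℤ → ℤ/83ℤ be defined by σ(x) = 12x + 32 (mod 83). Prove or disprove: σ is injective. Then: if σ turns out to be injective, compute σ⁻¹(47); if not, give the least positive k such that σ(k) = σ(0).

22

Suppose σ(u) = σ(v) in ℤ/83ℤ. Then 12u + 32 ≡ 12v + 32 (mod 83), so 12(u − v) ≡ 0 (mod 83).
Since gcd(12, 83) = 1, 12 is invertible modulo 83, thus u − v ≡ 0 (mod 83), i.e. u = v.
So σ is injective.
We now compute 12⁻¹ mod 83 explicitly. Euclid's algorithm: 83 = 6·12 + 11, 12 = 1·11 + 1; back-substituting gives 1 = 7·12 − 1·83, so 12⁻¹ ≡ 7 (mod 83).
Since σ is injective, we find σ⁻¹(47): we need 12x ≡ 47 − 32 ≡ 15 (mod 83). Using 12⁻¹ = 7: x ≡ 7·15 = 105 = 1·83 + 22, so x = 22.
Check: σ(22) = 12·22 + 32 = 296 = 3·83 + 47 ≡ 47 (mod 83).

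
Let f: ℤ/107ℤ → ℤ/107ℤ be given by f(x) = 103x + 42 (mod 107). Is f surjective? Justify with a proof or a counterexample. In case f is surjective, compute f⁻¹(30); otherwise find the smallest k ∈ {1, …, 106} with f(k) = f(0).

Since gcd(103, 107) = 1, 103 is invertible modulo 107. Euclid's algorithm: 107 = 1·103 + 4, 103 = 25·4 + 3, 4 = 1·3 + 1; back-substituting gives 1 = 80·103 − 77·107, so 103⁻¹ ≡ 80 (mod 107).
Then y ↦ 80(y − 42) is a two-sided inverse to f, so every y ∈ ℤ/107ℤ has a preimage.
Hence f is surjective.
Since f is surjective, we find f⁻¹(30): we need 103x ≡ 30 − 42 ≡ 95 (mod 107). Using 103⁻¹ = 80: x ≡ 80·95 = 7600 = 71·107 + 3, so x = 3.
Check: f(3) = 103·3 + 42 = 351 = 3·107 + 30 ≡ 30 (mod 107).

3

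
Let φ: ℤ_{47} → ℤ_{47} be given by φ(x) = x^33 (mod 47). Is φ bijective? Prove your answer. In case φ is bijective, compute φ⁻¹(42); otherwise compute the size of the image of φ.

Since 47 is prime, the nonzero elements of ℤ_{47} form a cyclic group of order 46.
As gcd(33, 46) = 1, raising to the 33rd power is a bijection on this group: if s^33 ≡ t^33 then (st^{−1})^33 = 1, and the only element of order dividing gcd(33, 46) = 1 is 1, so s = t.
With φ(0) = 0 this makes φ injective on all of ℤ_{47}, hence bijective (finite equal-size domain and codomain). In particular φ is bijective.
Since φ is bijective, we find the preimage of 42. The inverse of x ↦ x^33 on (ℤ_{47})^× is x ↦ x^7, because 33·7 = 231 = 5·46 + 1 ≡ 1 (mod 46) and x^{46} = 1 for x ≠ 0 (Fermat). So φ⁻¹(42) = 42^7 mod 47.
Repeated squaring mod 47: 42^1 ≡ 42, 42^2 ≡ 42² = 1764 ≡ 25, 42^4 ≡ 25² = 625 ≡ 14. Since 7 = 4 + 2 + 1, 42^7 ≡ 14·25·42: 14·25 = 350 ≡ 21, then 21·42 = 882 ≡ 36. So 42^7 ≡ 36 (mod 47).
Hence φ⁻¹(42) = 36.

36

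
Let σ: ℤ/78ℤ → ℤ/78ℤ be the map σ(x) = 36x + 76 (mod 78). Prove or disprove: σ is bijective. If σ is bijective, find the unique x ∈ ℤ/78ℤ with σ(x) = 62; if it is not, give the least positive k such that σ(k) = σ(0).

13

Recall: σ is injective when σ(a) = σ(b) forces a = b.
We have gcd(36, 78) = 6 > 1. Taking a = 0 and b = 13: σ(0) = 76 and σ(13) = 36·13 + 76 = 544 ≡ 76 (mod 78).
So σ(0) = σ(13) while 0 ≠ 13, thus σ is not injective, hence not bijective.
Since σ is not bijective, we find the least positive k with σ(k) = σ(0): this means 36k ≡ 0 (mod 78), i.e. 78 ∣ 36k. Since gcd(36, 78) = 6, dividing through by 6 this holds exactly when 13 ∣ 6k, and as gcd(6, 13) = 1, exactly when 13 ∣ k.
The smallest positive such k is 13.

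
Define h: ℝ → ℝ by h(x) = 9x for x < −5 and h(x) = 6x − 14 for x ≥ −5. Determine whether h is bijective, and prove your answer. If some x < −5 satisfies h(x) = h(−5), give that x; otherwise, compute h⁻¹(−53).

Both pieces are strictly increasing (slopes 9 and 6), so each is injective on its own interval.
The left piece maps (−∞, −5) onto (−∞, −45); the right piece maps [−5, ∞) onto [−44, ∞).
The images leave a gap (−45 has no preimage), so h is not surjective, hence not bijective.
Because the two images are disjoint, no x < −5 has h(x) = h(−5), so we compute h⁻¹(−53): −53 lies in (−∞, −45), so solve 9x = −53: x = (−53 − 0)/9 = −53/9.

-53/9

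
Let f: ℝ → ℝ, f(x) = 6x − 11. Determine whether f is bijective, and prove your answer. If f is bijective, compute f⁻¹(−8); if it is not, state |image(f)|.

1/2

Suppose f(x_1) = f(x_2). Then 6x_1 − 11 = 6x_2 − 11, so 6x_1 = 6x_2, therefore x_1 = x_2.
For any y ∈ ℝ, x = (y + 11)/6 satisfies f(x) = y.
Thus f is bijective.
Since f is bijective, we compute f⁻¹(−8) = (−8 + 11)/6 = 1/2.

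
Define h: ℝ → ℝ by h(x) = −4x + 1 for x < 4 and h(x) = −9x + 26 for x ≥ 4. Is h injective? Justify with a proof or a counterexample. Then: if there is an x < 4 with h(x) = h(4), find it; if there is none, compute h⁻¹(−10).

Both pieces are strictly decreasing (slopes −4 and −9), so each is injective on its own interval.
The left piece maps (−∞, 4) onto (−15, ∞); the right piece maps [4, ∞) onto (−∞, −10].
These images overlap. In particular h(4) = −10 (right piece), and solving −4x + 1 = −10 on the left piece gives x = 11/4 < 4.
So h(11/4) = h(4) with 11/4 ≠ 4, and h is not injective. This x = 11/4 is the requested value below 4.

11/4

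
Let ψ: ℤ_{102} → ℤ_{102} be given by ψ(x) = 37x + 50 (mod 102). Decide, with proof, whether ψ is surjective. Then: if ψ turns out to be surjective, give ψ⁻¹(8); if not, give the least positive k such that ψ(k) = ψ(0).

By definition, ψ is surjective if every y in the codomain equals ψ(x) for some x in the domain.
Since gcd(37, 102) = 1, 37 is invertible modulo 102. Euclid's algorithm: 102 = 2·37 + 28, 37 = 1·28 + 9, 28 = 3·9 + 1; back-substituting gives 1 = 91·37 − 33·102, so 37⁻¹ ≡ 91 (mod 102).
For any y ∈ ℤ_{102}, x = 91(y − 50) mod 102 satisfies ψ(x) = 37·91(y − 50) + 50 ≡ y (since 37·91 ≡ 1 mod 102). So every y has a preimage.
Thus ψ is surjective.
Since ψ is surjective, we compute ψ⁻¹(8): solve 37x + 50 ≡ 8 (mod 102), i.e. 37x ≡ 60 (mod 102).
Multiplying by 37⁻¹ = 91 gives x ≡ 91·60 = 5460 = 53·102 + 54 ≡ 54 (mod 102).
Check: ψ(54) = 37·54 + 50 = 2048 = 20·102 + 8 ≡ 8 (mod 102).

54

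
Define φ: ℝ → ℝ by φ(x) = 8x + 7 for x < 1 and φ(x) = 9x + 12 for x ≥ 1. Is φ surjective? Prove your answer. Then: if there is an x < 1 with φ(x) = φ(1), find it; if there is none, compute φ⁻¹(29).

Both pieces are strictly increasing (slopes 8 and 9), so each is injective on its own interval.
The left piece maps (−∞, 1) onto (−∞, 15); the right piece maps [1, ∞) onto [21, ∞).
The union (−∞, 15) ∪ [21, ∞) omits the interval between 15 and 21; in particular 15 has no preimage. So φ is not surjective.
Because the two images are disjoint, no x < 1 has φ(x) = φ(1), so we compute φ⁻¹(29): 29 lies in [21, ∞), so solve 9x + 12 = 29: x = (29 − 12)/9 = 17/9.

17/9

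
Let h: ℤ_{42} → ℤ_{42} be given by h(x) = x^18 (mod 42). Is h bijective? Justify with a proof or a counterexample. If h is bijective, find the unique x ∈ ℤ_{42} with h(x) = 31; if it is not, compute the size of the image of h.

8

h(2): Repeated squaring mod 42: 2^1 ≡ 2, 2^2 ≡ 2² = 4, 2^4 ≡ 4² = 16, 2^8 ≡ 16² = 256 ≡ 4, 2^16 ≡ 4² = 16. Since 18 = 16 + 2, 2^18 ≡ 16·4: 16·4 = 64 ≡ 22. So 2^18 ≡ 22 (mod 42).
h(4): Repeated squaring mod 42: 4^1 ≡ 4, 4^2 ≡ 4² = 16, 4^4 ≡ 16² = 256 ≡ 4, 4^8 ≡ 4² = 16, 4^16 ≡ 16² = 256 ≡ 4. Since 18 = 16 + 2, 4^18 ≡ 4·16: 4·16 = 64 ≡ 22. So 4^18 ≡ 22 (mod 42).
So h(2) = h(4) = 22 while 2 ≠ 4, thus h is not injective, hence not bijective.
Since h is not bijective, we determine |image(h)|. Computing x^18 mod 42 for each x (by repeated squaring, reducing mod 42 at every step), the values h(0), h(1), …, h(41) are: 0, 1, 22, 15, 22, 1, 36, 7, 22, 15, 22, 1, 36, 1, 28, 15, 22, 1, 36, 1, 22, 21, 22, 1, 36, 1, 22, 15, 28, 1, 36, 1, 22, 15, 22, 7, 36, 1, 22, 15, 22, 1.
The distinct values are {0, 1, 7, 15, 21, 22, 28, 36}; there are 8 of them.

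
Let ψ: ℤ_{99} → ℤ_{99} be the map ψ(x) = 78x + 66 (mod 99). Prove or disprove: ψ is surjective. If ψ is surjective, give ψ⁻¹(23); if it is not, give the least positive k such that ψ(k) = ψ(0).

33

Since gcd(78, 99) = 3, we have 78x ≡ 0 (mod 3) for all x, so ψ(x) ≡ 0 (mod 3).
But 1 ≢ 0 (mod 3), so 1 ∈ ℤ_{99} has no preimage. Thus ψ is not surjective.
Since ψ is not surjective, we find the least positive k with ψ(k) = ψ(0): this means 78k ≡ 0 (mod 99), i.e. 99 ∣ 78k. Since gcd(78, 99) = 3, dividing through by 3 this holds exactly when 33 ∣ 26k, and as gcd(26, 33) = 1, exactly when 33 ∣ k.
The smallest positive such k is 33.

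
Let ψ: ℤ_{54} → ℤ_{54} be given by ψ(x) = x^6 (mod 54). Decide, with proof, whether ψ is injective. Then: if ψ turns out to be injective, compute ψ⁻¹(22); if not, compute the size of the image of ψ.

8

ψ(0) = 0^6 = 0.
ψ(6): Repeated squaring mod 54: 6^1 ≡ 6, 6^2 ≡ 6² = 36, 6^4 ≡ 36² = 1296 ≡ 0. Since 6 = 4 + 2, 6^6 ≡ 0·36: 0·36 = 0. So 6^6 ≡ 0 (mod 54).
So ψ(0) = ψ(6) = 0 while 0 ≠ 6, thus ψ is not injective.
Since ψ is not injective, we determine |image(ψ)|. Computing x^6 mod 54 for each x (by repeated squaring, reducing mod 54 at every step), the values ψ(0), ψ(1), …, ψ(53) are: 0, 1, 10, 27, 46, 19, 0, 37, 28, 27, 28, 37, 0, 19, 46, 27, 10, 1, 0, 1, 10, 27, 46, 19, 0, 37, 28, 27, 28, 37, 0, 19, 46, 27, 10, 1, 0, 1, 10, 27, 46, 19, 0, 37, 28, 27, 28, 37, 0, 19, 46, 27, 10, 1.
The distinct values are {0, 1, 10, 19, 27, 28, 37, 46}; there are 8 of them.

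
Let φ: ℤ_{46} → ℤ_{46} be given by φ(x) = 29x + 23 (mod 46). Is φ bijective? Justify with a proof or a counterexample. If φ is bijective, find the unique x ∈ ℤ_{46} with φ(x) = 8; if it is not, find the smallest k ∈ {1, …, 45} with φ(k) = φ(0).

Recall: φ is injective if φ(a) = φ(b) implies a = b.
Suppose φ(a) = φ(b) in ℤ_{46}. Then 29a + 23 ≡ 29b + 23 (mod 46), therefore 29(a − b) ≡ 0 (mod 46).
Since gcd(29, 46) = 1, 29 is invertible modulo 46, so a − b ≡ 0 (mod 46), i.e. a = b.
We now compute 29⁻¹ mod 46 explicitly. Euclid's algorithm: 46 = 1·29 + 17, 29 = 1·17 + 12, 17 = 1·12 + 5, 12 = 2·5 + 2, 5 = 2·2 + 1; back-substituting gives 1 = 27·29 − 17·46, so 29⁻¹ ≡ 27 (mod 46).
For any y ∈ ℤ_{46}, x = 27(y − 23) mod 46 satisfies φ(x) = 29·27(y − 23) + 23 ≡ y (since 29·27 ≡ 1 mod 46). So every y has a preimage.
So φ is bijective.
Since φ is bijective, we find φ⁻¹(8): we need 29x ≡ 8 − 23 ≡ 31 (mod 46). Using 29⁻¹ = 27: x ≡ 27·31 = 837 = 18·46 + 9, so x = 9.
Check: φ(9) = 29·9 + 23 = 284 = 6·46 + 8 ≡ 8 (mod 46).

9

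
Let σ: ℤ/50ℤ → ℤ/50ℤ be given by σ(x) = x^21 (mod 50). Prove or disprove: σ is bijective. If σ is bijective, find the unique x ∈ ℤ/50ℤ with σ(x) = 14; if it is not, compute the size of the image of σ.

42

σ(0) = 0^21 = 0.
σ(10): Repeated squaring mod 50: 10^1 ≡ 10, 10^2 ≡ 10² = 100 ≡ 0, 10^4 ≡ 0² = 0, 10^8 ≡ 0² = 0, 10^16 ≡ 0² = 0. Since 21 = 16 + 4 + 1, 10^21 ≡ 0·0·10: 0·0 = 0, then 0·10 = 0. So 10^21 ≡ 0 (mod 50).
So σ(0) = σ(10) = 0 while 0 ≠ 10, so σ is not injective, hence not bijective.
Since σ is not bijective, we determine |image(σ)|. Computing x^21 mod 50 for each x (by repeated squaring, reducing mod 50 at every step), the values σ(0), σ(1), …, σ(49) are: 0, 1, 2, 3, 4, 25, 6, 7, 8, 9, 0, 11, 12, 13, 14, 25, 16, 17, 18, 19, 0, 21, 22, 23, 24, 25, 26, 27, 28, 29, 0, 31, 32, 33, 34, 25, 36, 37, 38, 39, 0, 41, 42, 43, 44, 25, 46, 47, 48, 49.
The distinct values are {0, 1, 2, 3, 4, 6, 7, 8, 9, 11, 12, 13, 14, 16, 17, 18, 19, 21, 22, 23, 24, 25, 26, 27, 28, 29, 31, 32, 33, 34, 36, 37, 38, 39, 41, 42, 43, 44, 46, 47, 48, 49}; there are 42 of them.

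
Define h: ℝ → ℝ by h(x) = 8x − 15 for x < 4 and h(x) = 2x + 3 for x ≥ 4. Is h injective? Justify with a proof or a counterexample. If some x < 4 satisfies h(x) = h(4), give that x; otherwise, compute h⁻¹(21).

Both pieces are strictly increasing (slopes 8 and 2), so each is injective on its own interval.
The left piece maps (−∞, 4) onto (−∞, 17); the right piece maps [4, ∞) onto [11, ∞).
These images overlap. In particular h(4) = 11 (right piece), and solving 8x − 15 = 11 on the left piece gives x = 13/4 < 4.
So h(13/4) = h(4) with 13/4 ≠ 4, and h is not injective. This x = 13/4 is the requested value below 4.

13/4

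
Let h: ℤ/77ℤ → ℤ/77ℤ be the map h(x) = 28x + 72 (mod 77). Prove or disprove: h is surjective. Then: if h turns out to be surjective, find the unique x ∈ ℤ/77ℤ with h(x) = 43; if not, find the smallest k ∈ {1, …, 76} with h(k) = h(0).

Since gcd(28, 77) = 7, we have 28x ≡ 0 (mod 7) for all x, so h(x) ≡ 2 (mod 7).
But 0 ≢ 2 (mod 7), so 0 ∈ ℤ/77ℤ has no preimage. Thus h is not surjective.
Since h is not surjective, we find the least positive k with h(k) = h(0): this means 28k ≡ 0 (mod 77), i.e. 77 ∣ 28k. Since gcd(28, 77) = 7, dividing through by 7 this holds exactly when 11 ∣ 4k, and as gcd(4, 11) = 1, exactly when 11 ∣ k.
The smallest positive such k is 11.

11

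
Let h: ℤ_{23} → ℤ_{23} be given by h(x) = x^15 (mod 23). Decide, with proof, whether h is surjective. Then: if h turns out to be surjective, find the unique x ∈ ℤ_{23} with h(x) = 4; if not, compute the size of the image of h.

Since 23 is prime, the nonzero elements of ℤ_{23} form a cyclic group of order 22.
As gcd(15, 22) = 1, raising to the 15th power is a bijection on this group: if s^15 ≡ t^15 then (st^{−1})^15 = 1, and the only element of order dividing gcd(15, 22) = 1 is 1, so s = t.
With h(0) = 0 this makes h injective on all of ℤ_{23}, hence bijective (finite equal-size domain and codomain). In particular h is surjective.
Since h is surjective, we find the preimage of 4. The inverse of x ↦ x^15 on (ℤ_{23})^× is x ↦ x^3, because 15·3 = 45 = 2·22 + 1 ≡ 1 (mod 22) and x^{22} = 1 for x ≠ 0 (Fermat). So h⁻¹(4) = 4^3 mod 23.
Repeated squaring mod 23: 4^1 ≡ 4, 4^2 ≡ 4² = 16. Since 3 = 2 + 1, 4^3 ≡ 16·4: 16·4 = 64 ≡ 18. So 4^3 ≡ 18 (mod 23).
Hence h⁻¹(4) = 18.

18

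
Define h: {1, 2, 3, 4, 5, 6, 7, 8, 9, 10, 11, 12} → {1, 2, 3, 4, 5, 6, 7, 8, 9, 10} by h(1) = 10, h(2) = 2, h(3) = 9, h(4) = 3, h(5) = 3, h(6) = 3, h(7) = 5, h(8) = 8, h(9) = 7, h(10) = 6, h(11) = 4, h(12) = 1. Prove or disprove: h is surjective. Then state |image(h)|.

Every element of the codomain has a preimage: 1 = h(12), 2 = h(2), 3 = h(4), 4 = h(11), 5 = h(7), 6 = h(10), 7 = h(9), 8 = h(8), 9 = h(3), 10 = h(1).
Thus h is surjective.
The image of h is {1, 2, 3, 4, 5, 6, 7, 8, 9, 10}, which has 10 elements.

10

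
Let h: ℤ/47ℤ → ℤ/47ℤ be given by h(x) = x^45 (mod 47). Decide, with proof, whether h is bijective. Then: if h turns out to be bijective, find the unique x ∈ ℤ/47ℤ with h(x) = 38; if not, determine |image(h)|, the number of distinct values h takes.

Since 47 is prime, the nonzero elements of ℤ/47ℤ form a cyclic group of order 46.
As gcd(45, 46) = 1, raising to the 45th power is a bijection on this group: if x_1^45 ≡ x_2^45 then (x_1x_2^{−1})^45 = 1, and the only element of order dividing gcd(45, 46) = 1 is 1, so x_1 = x_2.
With h(0) = 0 this makes h injective on all of ℤ/47ℤ, hence bijective (finite equal-size domain and codomain). In particular h is bijective.
Since h is bijective, we find the preimage of 38. The inverse of x ↦ x^45 on (ℤ/47ℤ)^× is x ↦ x^45, because 45·45 = 2025 = 44·46 + 1 ≡ 1 (mod 46) and x^{46} = 1 for x ≠ 0 (Fermat). So h⁻¹(38) = 38^45 mod 47.
Repeated squaring mod 47: 38^1 ≡ 38, 38^2 ≡ 38² = 1444 ≡ 34, 38^4 ≡ 34² = 1156 ≡ 28, 38^8 ≡ 28² = 784 ≡ 32, 38^16 ≡ 32² = 1024 ≡ 37, 38^32 ≡ 37² = 1369 ≡ 6. Since 45 = 32 + 8 + 4 + 1, 38^45 ≡ 6·32·28·38: 6·32 = 192 ≡ 4, then 4·28 = 112 ≡ 18, then 18·38 = 684 ≡ 26. So 38^45 ≡ 26 (mod 47).
Hence h⁻¹(38) = 26.

26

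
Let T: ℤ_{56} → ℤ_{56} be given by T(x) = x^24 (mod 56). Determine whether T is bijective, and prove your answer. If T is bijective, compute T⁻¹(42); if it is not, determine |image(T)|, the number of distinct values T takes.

T(1) = 1^24 = 1.
T(3): Repeated squaring mod 56: 3^1 ≡ 3, 3^2 ≡ 3² = 9, 3^4 ≡ 9² = 81 ≡ 25, 3^8 ≡ 25² = 625 ≡ 9, 3^16 ≡ 9² = 81 ≡ 25. Since 24 = 16 + 8, 3^24 ≡ 25·9: 25·9 = 225 ≡ 1. So 3^24 ≡ 1 (mod 56).
So T(1) = T(3) = 1 while 1 ≠ 3, so T is not injective, hence not bijective.
Since T is not bijective, we determine |image(T)|. Computing x^24 mod 56 for each x (by repeated squaring, reducing mod 56 at every step), the values T(0), T(1), …, T(55) are: 0, 1, 8, 1, 8, 1, 8, 49, 8, 1, 8, 1, 8, 1, 0, 1, 8, 1, 8, 1, 8, 49, 8, 1, 8, 1, 8, 1, 0, 1, 8, 1, 8, 1, 8, 49, 8, 1, 8, 1, 8, 1, 0, 1, 8, 1, 8, 1, 8, 49, 8, 1, 8, 1, 8, 1.
The distinct values are {0, 1, 8, 49}; there are 4 of them.

4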